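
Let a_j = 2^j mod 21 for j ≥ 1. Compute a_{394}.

16

Computing terms: a_1 = 2; a_2 = 4; a_3 = 8; a_4 = 16; a_5 = 11; a_6 = 1; a_7 = 2.
The sequence repeats with period 6.
So a_{394} = a_{1 + ((394-1) mod 6)} = a_4 = 16.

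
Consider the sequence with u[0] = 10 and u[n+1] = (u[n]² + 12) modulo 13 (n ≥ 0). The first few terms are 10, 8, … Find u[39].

3

Computing terms: u[0] = 10; u[1] = 8; u[2] = 11; u[3] = 3; u[4] = 8.
Since u[4] = u[1] = 8, the sequence is eventually periodic: after a pre-period of length 1 it cycles with period 3.
For n ≥ 1, u[n] depends only on (n - 1) mod 3. (39 - 1) mod 3 = 2, so u[39] = u[3] = 3.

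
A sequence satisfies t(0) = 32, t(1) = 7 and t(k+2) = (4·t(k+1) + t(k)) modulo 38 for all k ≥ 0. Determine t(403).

We have t(0) = 32; t(1) = 7; t(2) = 22; t(3) = 19; t(4) = 22; t(5) = 31; t(6) = 32; t(7) = 7.
Since (t(6), t(7)) = (t(0), t(1)) = (32, 7) (two consecutive terms determine the rest), the sequence is periodic with period 6.
(403 - 0) mod 6 = 1, so t(403) = t(1) = 7.

7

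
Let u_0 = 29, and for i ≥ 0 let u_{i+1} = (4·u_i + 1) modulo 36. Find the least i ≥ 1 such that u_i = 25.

8

We have u_0 = 29; u_1 = 9; u_2 = 1; u_3 = 5; u_4 = 21; u_5 = 13; u_6 = 17; u_7 = 33; u_8 = 25; u_9 = 29.
Since u_9 = u_0 = 29, the sequence is periodic with period 9.
The value 25 first appears (with i ≥ 1) at u_8.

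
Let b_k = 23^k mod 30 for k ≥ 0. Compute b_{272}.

1

b_0 = 1, b_1 = 23, b_2 = 19, b_3 = 17, b_4 = 1.
Since b_4 = b_0 = 1, the sequence is periodic with period 4.
So b_{272} = b_{0 + ((272-0) mod 4)} = b_0 = 1.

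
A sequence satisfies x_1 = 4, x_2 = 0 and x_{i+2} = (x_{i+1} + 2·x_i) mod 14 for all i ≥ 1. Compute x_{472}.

Computing terms: x_1 = 4; x_2 = 0; x_3 = 8; x_4 = 8; x_5 = 10; x_6 = 12; x_7 = 4; x_8 = 0.
The sequence repeats with period 6.
So x_{472} = x_{1 + ((472-1) mod 6)} = x_4 = 8.

8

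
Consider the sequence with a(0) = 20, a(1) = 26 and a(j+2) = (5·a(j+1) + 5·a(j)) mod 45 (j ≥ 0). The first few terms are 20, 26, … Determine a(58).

35

Listing terms: a(0) = 20,  a(1) = 26,  a(2) = 5,  a(3) = 20,  a(4) = 35,  a(5) = 5,  a(6) = 20.
Since (a(5), a(6)) = (a(2), a(3)) = (5, 20) (two consecutive terms determine the rest), the sequence is eventually periodic: after a pre-period of length 2 it cycles with period 3.
For j ≥ 2, a(j) depends only on (j - 2) mod 3. (58 - 2) mod 3 = 2, so a(58) = a(4) = 35.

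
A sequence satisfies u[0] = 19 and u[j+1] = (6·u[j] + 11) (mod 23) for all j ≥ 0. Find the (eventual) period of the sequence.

11

Listing terms: u[0] = 19, u[1] = 10, u[2] = 2, u[3] = 0, u[4] = 11, u[5] = 8, u[6] = 13, u[7] = 20, u[8] = 16, u[9] = 15, u[10] = 9, u[11] = 19.
The sequence repeats with period 11.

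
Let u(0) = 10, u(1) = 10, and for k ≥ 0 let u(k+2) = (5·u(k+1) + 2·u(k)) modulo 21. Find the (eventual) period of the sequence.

Computing terms: u(0) = 10,  u(1) = 10,  u(2) = 7,  u(3) = 13,  u(4) = 16,  u(5) = 1,  u(6) = 16,  u(7) = 19,  u(8) = 1,  u(9) = 1,  u(10) = 7,  u(11) = 16,  u(12) = 10,  u(13) = 19,  u(14) = 10,  u(15) = 4,  u(16) = 19,  u(17) = 19,  u(18) = 7,  u(19) = 10,  u(20) = 1,  u(21) = 4,  u(22) = 1,  u(23) = 13,  u(24) = 4,  u(25) = 4,  u(26) = 7,  u(27) = 1,  u(28) = 19,  u(29) = 13,  u(30) = 19,  u(31) = 16,  u(32) = 13,  u(33) = 13,  u(34) = 7,  u(35) = 19,  u(36) = 4,  u(37) = 16,  u(38) = 4,  u(39) = 10,  u(40) = 16,  u(41) = 16,  u(42) = 7,  u(43) = 4,  u(44) = 13,  u(45) = 10,  u(46) = 13,  u(47) = 1,  u(48) = 10,  u(49) = 10.
The sequence repeats with period 48.

48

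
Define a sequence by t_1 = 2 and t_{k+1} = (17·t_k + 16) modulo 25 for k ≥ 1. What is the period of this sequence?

We have t_1 = 2,  t_2 = 0,  t_3 = 16,  t_4 = 13,  t_5 = 12,  t_6 = 20,  t_7 = 6,  t_8 = 18,  t_9 = 22,  t_{10} = 15,  t_{11} = 21,  t_{12} = 23,  t_{13} = 7,  t_{14} = 10,  t_{15} = 11,  t_{16} = 3,  t_{17} = 17,  t_{18} = 5,  t_{19} = 1,  t_{20} = 8,  t_{21} = 2.
Since t_{21} = t_1 = 2, the sequence is periodic with period 20.

20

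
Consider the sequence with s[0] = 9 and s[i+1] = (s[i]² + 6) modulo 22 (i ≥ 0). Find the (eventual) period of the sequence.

s[0] = 9,  s[1] = 21,  s[2] = 7,  s[3] = 11,  s[4] = 17,  s[5] = 9.
Since s[5] = s[0] = 9, the sequence is periodic with period 5.

5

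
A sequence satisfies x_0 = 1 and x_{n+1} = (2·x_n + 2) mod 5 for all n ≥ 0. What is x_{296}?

1

Computing terms: x_0 = 1, x_1 = 4, x_2 = 0, x_3 = 2, x_4 = 1.
The sequence repeats with period 4.
(296 - 0) mod 4 = 0, so x_{296} = x_0 = 1.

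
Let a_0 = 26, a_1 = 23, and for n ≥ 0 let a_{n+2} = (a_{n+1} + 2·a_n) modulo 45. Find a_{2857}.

8

a_0 = 26; a_1 = 23; a_2 = 30; a_3 = 31; a_4 = 1; a_5 = 18; a_6 = 20; a_7 = 11; a_8 = 6; a_9 = 28; a_{10} = 40; a_{11} = 6; a_{12} = 41; a_{13} = 8; a_{14} = 0; a_{15} = 16; a_{16} = 16; a_{17} = 3; a_{18} = 35; a_{19} = 41; a_{20} = 21; a_{21} = 13; a_{22} = 10; a_{23} = 36; a_{24} = 11; a_{25} = 38; a_{26} = 15; a_{27} = 1; a_{28} = 31; a_{29} = 33; a_{30} = 5; a_{31} = 26; a_{32} = 36; a_{33} = 43; a_{34} = 25; a_{35} = 21; a_{36} = 26; a_{37} = 23.
The sequence repeats with period 36.
So a_{2857} = a_{0 + ((2857-0) mod 36)} = a_{13} = 8.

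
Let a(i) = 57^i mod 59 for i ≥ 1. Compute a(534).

We have a(1) = 57,  a(2) = 4,  a(3) = 51,  a(4) = 16,  a(5) = 27,  a(6) = 5,  a(7) = 49,  a(8) = 20,  a(9) = 19,  a(10) = 21,  a(11) = 17,  a(12) = 25,  a(13) = 9,  a(14) = 41,  a(15) = 36,  a(16) = 46,  a(17) = 26,  a(18) = 7,  a(19) = 45,  a(20) = 28,  a(21) = 3,  a(22) = 53,  a(23) = 12,  a(24) = 35,  a(25) = 48,  a(26) = 22,  a(27) = 15,  a(28) = 29,  a(29) = 1,  a(30) = 57.
The sequence repeats with period 29.
(534 - 1) mod 29 = 11, so a(534) = a(12) = 25.

25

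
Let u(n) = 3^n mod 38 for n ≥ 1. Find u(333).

37

We have u(1) = 3; u(2) = 9; u(3) = 27; u(4) = 5; u(5) = 15; u(6) = 7; u(7) = 21; u(8) = 25; u(9) = 37; u(10) = 35; u(11) = 29; u(12) = 11; u(13) = 33; u(14) = 23; u(15) = 31; u(16) = 17; u(17) = 13; u(18) = 1; u(19) = 3.
The sequence repeats with period 18.
(333 - 1) mod 18 = 8, so u(333) = u(9) = 37.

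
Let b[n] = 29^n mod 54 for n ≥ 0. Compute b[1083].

Computing terms: b[0] = 1; b[1] = 29; b[2] = 31; b[3] = 35; b[4] = 43; b[5] = 5; b[6] = 37; b[7] = 47; b[8] = 13; b[9] = 53; b[10] = 25; b[11] = 23; b[12] = 19; b[13] = 11; b[14] = 49; b[15] = 17; b[16] = 7; b[17] = 41; b[18] = 1.
The sequence repeats with period 18.
So b[1083] = b[0 + ((1083-0) mod 18)] = b[3] = 35.

35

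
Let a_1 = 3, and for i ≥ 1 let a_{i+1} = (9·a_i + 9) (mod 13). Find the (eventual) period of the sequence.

a_1 = 3, a_2 = 10, a_3 = 8, a_4 = 3.
The sequence repeats with period 3.

3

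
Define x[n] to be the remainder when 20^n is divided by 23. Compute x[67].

Computing terms: x[0] = 1; x[1] = 20; x[2] = 9; x[3] = 19; x[4] = 12; x[5] = 10; x[6] = 16; x[7] = 21; x[8] = 6; x[9] = 5; x[10] = 8; x[11] = 22; x[12] = 3; x[13] = 14; x[14] = 4; x[15] = 11; x[16] = 13; x[17] = 7; x[18] = 2; x[19] = 17; x[20] = 18; x[21] = 15; x[22] = 1.
The sequence repeats with period 22.
So x[67] = x[0 + ((67-0) mod 22)] = x[1] = 20.

20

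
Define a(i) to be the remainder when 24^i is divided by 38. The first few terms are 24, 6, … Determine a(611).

Computing terms: a(1) = 24, a(2) = 6, a(3) = 30, a(4) = 36, a(5) = 28, a(6) = 26, a(7) = 16, a(8) = 4, a(9) = 20, a(10) = 24.
The sequence repeats with period 9.
(611 - 1) mod 9 = 7, so a(611) = a(8) = 4.

4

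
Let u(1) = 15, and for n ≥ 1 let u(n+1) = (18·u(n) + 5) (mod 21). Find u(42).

20

Listing terms: u(1) = 15, u(2) = 2, u(3) = 20, u(4) = 8, u(5) = 2.
Since u(5) = u(2) = 2, the sequence is eventually periodic: after a pre-period of length 1 it cycles with period 3.
For n ≥ 2, u(n) depends only on (n - 2) mod 3. (42 - 2) mod 3 = 1, so u(42) = u(3) = 20.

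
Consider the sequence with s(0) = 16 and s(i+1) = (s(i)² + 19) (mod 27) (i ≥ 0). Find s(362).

s(0) = 16, s(1) = 5, s(2) = 17, s(3) = 11, s(4) = 5.
Since s(4) = s(1) = 5, the sequence is eventually periodic: after a pre-period of length 1 it cycles with period 3.
For i ≥ 1, s(i) depends only on (i - 1) mod 3. (362 - 1) mod 3 = 1, so s(362) = s(2) = 17.

17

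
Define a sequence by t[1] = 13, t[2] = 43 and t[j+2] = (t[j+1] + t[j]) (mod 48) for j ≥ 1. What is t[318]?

We have t[1] = 13,  t[2] = 43,  t[3] = 8,  t[4] = 3,  t[5] = 11,  t[6] = 14,  t[7] = 25,  t[8] = 39,  t[9] = 16,  t[10] = 7,  t[11] = 23,  t[12] = 30,  t[13] = 5,  t[14] = 35,  t[15] = 40,  t[16] = 27,  t[17] = 19,  t[18] = 46,  t[19] = 17,  t[20] = 15,  t[21] = 32,  t[22] = 47,  t[23] = 31,  t[24] = 30,  t[25] = 13,  t[26] = 43.
Since (t[25], t[26]) = (t[1], t[2]) = (13, 43) (two consecutive terms determine the rest), the sequence is periodic with period 24.
So t[318] = t[1 + ((318-1) mod 24)] = t[6] = 14.

14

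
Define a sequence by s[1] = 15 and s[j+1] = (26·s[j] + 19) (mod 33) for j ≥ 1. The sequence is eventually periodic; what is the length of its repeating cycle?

10

s[1] = 15, s[2] = 13, s[3] = 27, s[4] = 28, s[5] = 21, s[6] = 4, s[7] = 24, s[8] = 16, s[9] = 6, s[10] = 10, s[11] = 15.
Since s[11] = s[1] = 15, the sequence is periodic with period 10.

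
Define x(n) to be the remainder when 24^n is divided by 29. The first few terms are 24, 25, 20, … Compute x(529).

Computing terms: x(1) = 24, x(2) = 25, x(3) = 20, x(4) = 16, x(5) = 7, x(6) = 23, x(7) = 1, x(8) = 24.
Since x(8) = x(1) = 24, the sequence is periodic with period 7.
(529 - 1) mod 7 = 3, so x(529) = x(4) = 16.

16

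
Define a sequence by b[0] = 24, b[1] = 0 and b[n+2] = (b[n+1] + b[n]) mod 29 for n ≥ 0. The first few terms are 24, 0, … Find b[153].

5

b[0] = 24,  b[1] = 0,  b[2] = 24,  b[3] = 24,  b[4] = 19,  b[5] = 14,  b[6] = 4,  b[7] = 18,  b[8] = 22,  b[9] = 11,  b[10] = 4,  b[11] = 15,  b[12] = 19,  b[13] = 5,  b[14] = 24,  b[15] = 0.
The sequence repeats with period 14.
(153 - 0) mod 14 = 13, so b[153] = b[13] = 5.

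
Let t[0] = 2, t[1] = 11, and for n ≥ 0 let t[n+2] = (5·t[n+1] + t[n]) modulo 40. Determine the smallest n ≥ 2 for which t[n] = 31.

7

Computing terms: t[0] = 2, t[1] = 11, t[2] = 17, t[3] = 16, t[4] = 17, t[5] = 21, t[6] = 2, t[7] = 31, t[8] = 37, t[9] = 16, t[10] = 37, t[11] = 1, t[12] = 2, t[13] = 11.
Since (t[12], t[13]) = (t[0], t[1]) = (2, 11) (two consecutive terms determine the rest), the sequence is periodic with period 12.
The value 31 first appears (with n ≥ 2) at t[7].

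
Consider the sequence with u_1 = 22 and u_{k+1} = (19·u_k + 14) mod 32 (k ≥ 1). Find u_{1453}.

6

u_1 = 22, u_2 = 16, u_3 = 30, u_4 = 8, u_5 = 6, u_6 = 0, u_7 = 14, u_8 = 24, u_9 = 22.
The sequence repeats with period 8.
(1453 - 1) mod 8 = 4, so u_{1453} = u_5 = 6.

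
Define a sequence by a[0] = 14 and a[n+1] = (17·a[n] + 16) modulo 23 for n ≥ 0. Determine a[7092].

Computing terms: a[0] = 14; a[1] = 1; a[2] = 10; a[3] = 2; a[4] = 4; a[5] = 15; a[6] = 18; a[7] = 0; a[8] = 16; a[9] = 12; a[10] = 13; a[11] = 7; a[12] = 20; a[13] = 11; a[14] = 19; a[15] = 17; a[16] = 6; a[17] = 3; a[18] = 21; a[19] = 5; a[20] = 9; a[21] = 8; a[22] = 14.
Since a[22] = a[0] = 14, the sequence is periodic with period 22.
(7092 - 0) mod 22 = 8, so a[7092] = a[8] = 16.

16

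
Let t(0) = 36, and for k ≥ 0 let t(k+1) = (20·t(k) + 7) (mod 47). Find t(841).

43

Listing terms: t(0) = 36, t(1) = 22, t(2) = 24, t(3) = 17, t(4) = 18, t(5) = 38, t(6) = 15, t(7) = 25, t(8) = 37, t(9) = 42, t(10) = 1, t(11) = 27, t(12) = 30, t(13) = 43, t(14) = 21, t(15) = 4, t(16) = 40, t(17) = 8, t(18) = 26, t(19) = 10, t(20) = 19, t(21) = 11, t(22) = 39, t(23) = 35, t(24) = 2, t(25) = 0, t(26) = 7, t(27) = 6, t(28) = 33, t(29) = 9, t(30) = 46, t(31) = 34, t(32) = 29, t(33) = 23, t(34) = 44, t(35) = 41, t(36) = 28, t(37) = 3, t(38) = 20, t(39) = 31, t(40) = 16, t(41) = 45, t(42) = 14, t(43) = 5, t(44) = 13, t(45) = 32, t(46) = 36.
Since t(46) = t(0) = 36, the sequence is periodic with period 46.
(841 - 0) mod 46 = 13, so t(841) = t(13) = 43.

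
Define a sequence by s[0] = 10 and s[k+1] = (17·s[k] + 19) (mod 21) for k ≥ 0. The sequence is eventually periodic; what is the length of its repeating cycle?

6

We have s[0] = 10,  s[1] = 0,  s[2] = 19,  s[3] = 6,  s[4] = 16,  s[5] = 18,  s[6] = 10.
Since s[6] = s[0] = 10, the sequence is periodic with period 6.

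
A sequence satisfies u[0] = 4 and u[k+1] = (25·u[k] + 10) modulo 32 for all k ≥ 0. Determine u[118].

We have u[0] = 4, u[1] = 14, u[2] = 8, u[3] = 18, u[4] = 12, u[5] = 22, u[6] = 16, u[7] = 26, u[8] = 20, u[9] = 30, u[10] = 24, u[11] = 2, u[12] = 28, u[13] = 6, u[14] = 0, u[15] = 10, u[16] = 4.
Since u[16] = u[0] = 4, the sequence is periodic with period 16.
(118 - 0) mod 16 = 6, so u[118] = u[6] = 16.

16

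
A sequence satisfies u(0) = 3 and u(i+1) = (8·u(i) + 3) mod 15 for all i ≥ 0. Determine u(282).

u(0) = 3, u(1) = 12, u(2) = 9, u(3) = 0, u(4) = 3.
The sequence repeats with period 4.
So u(282) = u(0 + ((282-0) mod 4)) = u(2) = 9.

9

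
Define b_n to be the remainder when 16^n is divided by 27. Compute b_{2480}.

4

We have b_1 = 16,  b_2 = 13,  b_3 = 19,  b_4 = 7,  b_5 = 4,  b_6 = 10,  b_7 = 25,  b_8 = 22,  b_9 = 1,  b_{10} = 16.
Since b_{10} = b_1 = 16, the sequence is periodic with period 9.
So b_{2480} = b_{1 + ((2480-1) mod 9)} = b_5 = 4.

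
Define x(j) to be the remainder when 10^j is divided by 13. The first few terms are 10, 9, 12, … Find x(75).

Listing terms: x(1) = 10, x(2) = 9, x(3) = 12, x(4) = 3, x(5) = 4, x(6) = 1, x(7) = 10.
The sequence repeats with period 6.
So x(75) = x(1 + ((75-1) mod 6)) = x(3) = 12.

12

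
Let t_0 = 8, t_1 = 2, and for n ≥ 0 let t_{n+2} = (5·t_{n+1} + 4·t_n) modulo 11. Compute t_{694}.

We have t_0 = 8; t_1 = 2; t_2 = 9; t_3 = 9; t_4 = 4; t_5 = 1; t_6 = 10; t_7 = 10; t_8 = 2; t_9 = 6; t_{10} = 5; t_{11} = 5; t_{12} = 1; t_{13} = 3; t_{14} = 8; t_{15} = 8; t_{16} = 6; t_{17} = 7; t_{18} = 4; t_{19} = 4; t_{20} = 3; t_{21} = 9; t_{22} = 2; t_{23} = 2; t_{24} = 7; t_{25} = 10; t_{26} = 1; t_{27} = 1; t_{28} = 9; t_{29} = 5; t_{30} = 6; t_{31} = 6; t_{32} = 10; t_{33} = 8; t_{34} = 3; t_{35} = 3; t_{36} = 5; t_{37} = 4; t_{38} = 7; t_{39} = 7; t_{40} = 8; t_{41} = 2.
The sequence repeats with period 40.
So t_{694} = t_{0 + ((694-0) mod 40)} = t_{14} = 8.

8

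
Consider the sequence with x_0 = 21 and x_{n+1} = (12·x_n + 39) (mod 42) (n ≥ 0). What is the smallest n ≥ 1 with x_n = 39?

We have x_0 = 21,  x_1 = 39,  x_2 = 3,  x_3 = 33,  x_4 = 15,  x_5 = 9,  x_6 = 21.
The sequence repeats with period 6.
The value 39 first appears (with n ≥ 1) at x_1.

1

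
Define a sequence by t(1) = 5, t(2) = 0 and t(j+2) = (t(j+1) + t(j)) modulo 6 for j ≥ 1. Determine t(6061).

1

t(1) = 5; t(2) = 0; t(3) = 5; t(4) = 5; t(5) = 4; t(6) = 3; t(7) = 1; t(8) = 4; t(9) = 5; t(10) = 3; t(11) = 2; t(12) = 5; t(13) = 1; t(14) = 0; t(15) = 1; t(16) = 1; t(17) = 2; t(18) = 3; t(19) = 5; t(20) = 2; t(21) = 1; t(22) = 3; t(23) = 4; t(24) = 1; t(25) = 5; t(26) = 0.
The sequence repeats with period 24.
(6061 - 1) mod 24 = 12, so t(6061) = t(13) = 1.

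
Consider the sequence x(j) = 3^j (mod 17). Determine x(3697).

3

x(0) = 1, x(1) = 3, x(2) = 9, x(3) = 10, x(4) = 13, x(5) = 5, x(6) = 15, x(7) = 11, x(8) = 16, x(9) = 14, x(10) = 8, x(11) = 7, x(12) = 4, x(13) = 12, x(14) = 2, x(15) = 6, x(16) = 1.
The sequence repeats with period 16.
(3697 - 0) mod 16 = 1, so x(3697) = x(1) = 3.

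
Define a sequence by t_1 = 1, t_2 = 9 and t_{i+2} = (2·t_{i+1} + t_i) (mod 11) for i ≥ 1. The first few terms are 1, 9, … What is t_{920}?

t_1 = 1; t_2 = 9; t_3 = 8; t_4 = 3; t_5 = 3; t_6 = 9; t_7 = 10; t_8 = 7; t_9 = 2; t_{10} = 0; t_{11} = 2; t_{12} = 4; t_{13} = 10; t_{14} = 2; t_{15} = 3; t_{16} = 8; t_{17} = 8; t_{18} = 2; t_{19} = 1; t_{20} = 4; t_{21} = 9; t_{22} = 0; t_{23} = 9; t_{24} = 7; t_{25} = 1; t_{26} = 9.
Since (t_{25}, t_{26}) = (t_1, t_2) = (1, 9) (two consecutive terms determine the rest), the sequence is periodic with period 24.
So t_{920} = t_{1 + ((920-1) mod 24)} = t_8 = 7.

7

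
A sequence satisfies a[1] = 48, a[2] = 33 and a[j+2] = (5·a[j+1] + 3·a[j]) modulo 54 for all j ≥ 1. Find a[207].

39

Computing terms: a[1] = 48; a[2] = 33; a[3] = 39; a[4] = 24; a[5] = 21; a[6] = 15; a[7] = 30; a[8] = 33; a[9] = 39.
Since (a[8], a[9]) = (a[2], a[3]) = (33, 39) (two consecutive terms determine the rest), the sequence is eventually periodic: after a pre-period of length 1 it cycles with period 6.
For j ≥ 2, a[j] depends only on (j - 2) mod 6. (207 - 2) mod 6 = 1, so a[207] = a[3] = 39.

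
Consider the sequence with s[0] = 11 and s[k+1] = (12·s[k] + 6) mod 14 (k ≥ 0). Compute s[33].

Computing terms: s[0] = 11,  s[1] = 12,  s[2] = 10,  s[3] = 0,  s[4] = 6,  s[5] = 8,  s[6] = 4,  s[7] = 12.
Since s[7] = s[1] = 12, the sequence is eventually periodic: after a pre-period of length 1 it cycles with period 6.
For k ≥ 1, s[k] depends only on (k - 1) mod 6. (33 - 1) mod 6 = 2, so s[33] = s[3] = 0.

0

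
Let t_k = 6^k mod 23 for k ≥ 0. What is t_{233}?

Computing terms: t_0 = 1; t_1 = 6; t_2 = 13; t_3 = 9; t_4 = 8; t_5 = 2; t_6 = 12; t_7 = 3; t_8 = 18; t_9 = 16; t_{10} = 4; t_{11} = 1.
Since t_{11} = t_0 = 1, the sequence is periodic with period 11.
So t_{233} = t_{0 + ((233-0) mod 11)} = t_2 = 13.

13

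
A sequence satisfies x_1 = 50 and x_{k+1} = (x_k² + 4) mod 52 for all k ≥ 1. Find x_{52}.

Listing terms: x_1 = 50,  x_2 = 8,  x_3 = 16,  x_4 = 0,  x_5 = 4,  x_6 = 20,  x_7 = 40,  x_8 = 44,  x_9 = 16.
Since x_9 = x_3 = 16, the sequence is eventually periodic: after a pre-period of length 2 it cycles with period 6.
For k ≥ 3, x_k depends only on (k - 3) mod 6. (52 - 3) mod 6 = 1, so x_{52} = x_4 = 0.

0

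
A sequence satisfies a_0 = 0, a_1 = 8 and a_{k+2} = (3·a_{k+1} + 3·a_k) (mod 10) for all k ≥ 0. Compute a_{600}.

0

Listing terms: a_0 = 0, a_1 = 8, a_2 = 4, a_3 = 6, a_4 = 0, a_5 = 8.
The sequence repeats with period 4.
So a_{600} = a_{0 + ((600-0) mod 4)} = a_0 = 0.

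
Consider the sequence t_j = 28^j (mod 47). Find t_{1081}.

Computing terms: t_0 = 1,  t_1 = 28,  t_2 = 32,  t_3 = 3,  t_4 = 37,  t_5 = 2,  t_6 = 9,  t_7 = 17,  t_8 = 6,  t_9 = 27,  t_{10} = 4,  t_{11} = 18,  t_{12} = 34,  t_{13} = 12,  t_{14} = 7,  t_{15} = 8,  t_{16} = 36,  t_{17} = 21,  t_{18} = 24,  t_{19} = 14,  t_{20} = 16,  t_{21} = 25,  t_{22} = 42,  t_{23} = 1.
The sequence repeats with period 23.
(1081 - 0) mod 23 = 0, so t_{1081} = t_0 = 1.

1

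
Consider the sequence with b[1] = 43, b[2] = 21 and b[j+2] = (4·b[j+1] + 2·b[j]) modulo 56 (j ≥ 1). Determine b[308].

32

b[1] = 43; b[2] = 21; b[3] = 2; b[4] = 50; b[5] = 36; b[6] = 20; b[7] = 40; b[8] = 32; b[9] = 40; b[10] = 0; b[11] = 24; b[12] = 40; b[13] = 40; b[14] = 16; b[15] = 32; b[16] = 48; b[17] = 32; b[18] = 0; b[19] = 8; b[20] = 32; b[21] = 32; b[22] = 24; b[23] = 48; b[24] = 16; b[25] = 48; b[26] = 0; b[27] = 40; b[28] = 48; b[29] = 48; b[30] = 8; b[31] = 16; b[32] = 24; b[33] = 16; b[34] = 0; b[35] = 32; b[36] = 16; b[37] = 16; b[38] = 40; b[39] = 24; b[40] = 8; b[41] = 24; b[42] = 0; b[43] = 48; b[44] = 24; b[45] = 24; b[46] = 32; b[47] = 8; b[48] = 40; b[49] = 8; b[50] = 0; b[51] = 16; b[52] = 8; b[53] = 8; b[54] = 48; b[55] = 40; b[56] = 32.
Since (b[55], b[56]) = (b[7], b[8]) = (40, 32) (two consecutive terms determine the rest), the sequence is eventually periodic: after a pre-period of length 6 it cycles with period 48.
For j ≥ 7, b[j] depends only on (j - 7) mod 48. (308 - 7) mod 48 = 13, so b[308] = b[20] = 32.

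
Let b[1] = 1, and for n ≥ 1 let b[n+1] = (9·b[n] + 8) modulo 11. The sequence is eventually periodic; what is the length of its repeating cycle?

5

Listing terms: b[1] = 1; b[2] = 6; b[3] = 7; b[4] = 5; b[5] = 9; b[6] = 1.
Since b[6] = b[1] = 1, the sequence is periodic with period 5.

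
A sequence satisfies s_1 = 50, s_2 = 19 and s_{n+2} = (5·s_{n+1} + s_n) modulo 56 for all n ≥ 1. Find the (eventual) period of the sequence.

Listing terms: s_1 = 50, s_2 = 19, s_3 = 33, s_4 = 16, s_5 = 1, s_6 = 21, s_7 = 50, s_8 = 47, s_9 = 5, s_{10} = 16, s_{11} = 29, s_{12} = 49, s_{13} = 50, s_{14} = 19.
Since (s_{13}, s_{14}) = (s_1, s_2) = (50, 19) (two consecutive terms determine the rest), the sequence is periodic with period 12.

12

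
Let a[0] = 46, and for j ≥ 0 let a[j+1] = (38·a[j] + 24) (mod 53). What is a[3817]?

a[0] = 46; a[1] = 23; a[2] = 50; a[3] = 16; a[4] = 49; a[5] = 31; a[6] = 36; a[7] = 14; a[8] = 26; a[9] = 5; a[10] = 2; a[11] = 47; a[12] = 8; a[13] = 10; a[14] = 33; a[15] = 6; a[16] = 40; a[17] = 7; a[18] = 25; a[19] = 20; a[20] = 42; a[21] = 30; a[22] = 51; a[23] = 1; a[24] = 9; a[25] = 48; a[26] = 46.
Since a[26] = a[0] = 46, the sequence is periodic with period 26.
So a[3817] = a[0 + ((3817-0) mod 26)] = a[21] = 30.

30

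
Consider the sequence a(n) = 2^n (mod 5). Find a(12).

1

Computing terms: a(0) = 1, a(1) = 2, a(2) = 4, a(3) = 3, a(4) = 1.
The sequence repeats with period 4.
So a(12) = a(0 + ((12-0) mod 4)) = a(0) = 1.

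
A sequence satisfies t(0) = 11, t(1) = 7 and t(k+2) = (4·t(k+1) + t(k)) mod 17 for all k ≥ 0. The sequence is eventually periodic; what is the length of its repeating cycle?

12

Listing terms: t(0) = 11, t(1) = 7, t(2) = 5, t(3) = 10, t(4) = 11, t(5) = 3, t(6) = 6, t(7) = 10, t(8) = 12, t(9) = 7, t(10) = 6, t(11) = 14, t(12) = 11, t(13) = 7.
Since (t(12), t(13)) = (t(0), t(1)) = (11, 7) (two consecutive terms determine the rest), the sequence is periodic with period 12.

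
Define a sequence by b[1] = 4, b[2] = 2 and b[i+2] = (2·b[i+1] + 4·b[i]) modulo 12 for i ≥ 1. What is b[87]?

b[1] = 4,  b[2] = 2,  b[3] = 8,  b[4] = 0,  b[5] = 8,  b[6] = 4,  b[7] = 4,  b[8] = 0,  b[9] = 4,  b[10] = 8,  b[11] = 8,  b[12] = 0.
Since (b[11], b[12]) = (b[3], b[4]) = (8, 0) (two consecutive terms determine the rest), the sequence is eventually periodic: after a pre-period of length 2 it cycles with period 8.
For i ≥ 3, b[i] depends only on (i - 3) mod 8. (87 - 3) mod 8 = 4, so b[87] = b[7] = 4.

4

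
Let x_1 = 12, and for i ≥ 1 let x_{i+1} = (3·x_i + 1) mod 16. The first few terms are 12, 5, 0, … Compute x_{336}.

9

x_1 = 12,  x_2 = 5,  x_3 = 0,  x_4 = 1,  x_5 = 4,  x_6 = 13,  x_7 = 8,  x_8 = 9,  x_9 = 12.
Since x_9 = x_1 = 12, the sequence is periodic with period 8.
So x_{336} = x_{1 + ((336-1) mod 8)} = x_8 = 9.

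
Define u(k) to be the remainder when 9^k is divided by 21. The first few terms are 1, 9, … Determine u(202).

9

Computing terms: u(0) = 1,  u(1) = 9,  u(2) = 18,  u(3) = 15,  u(4) = 9.
Since u(4) = u(1) = 9, the sequence is eventually periodic: after a pre-period of length 1 it cycles with period 3.
For k ≥ 1, u(k) depends only on (k - 1) mod 3. (202 - 1) mod 3 = 0, so u(202) = u(1) = 9.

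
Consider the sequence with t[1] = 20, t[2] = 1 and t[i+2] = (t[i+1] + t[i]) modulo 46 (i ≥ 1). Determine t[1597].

Listing terms: t[1] = 20, t[2] = 1, t[3] = 21, t[4] = 22, t[5] = 43, t[6] = 19, t[7] = 16, t[8] = 35, t[9] = 5, t[10] = 40, t[11] = 45, t[12] = 39, t[13] = 38, t[14] = 31, t[15] = 23, t[16] = 8, t[17] = 31, t[18] = 39, t[19] = 24, t[20] = 17, t[21] = 41, t[22] = 12, t[23] = 7, t[24] = 19, t[25] = 26, t[26] = 45, t[27] = 25, t[28] = 24, t[29] = 3, t[30] = 27, t[31] = 30, t[32] = 11, t[33] = 41, t[34] = 6, t[35] = 1, t[36] = 7, t[37] = 8, t[38] = 15, t[39] = 23, t[40] = 38, t[41] = 15, t[42] = 7, t[43] = 22, t[44] = 29, t[45] = 5, t[46] = 34, t[47] = 39, t[48] = 27, t[49] = 20, t[50] = 1.
Since (t[49], t[50]) = (t[1], t[2]) = (20, 1) (two consecutive terms determine the rest), the sequence is periodic with period 48.
(1597 - 1) mod 48 = 12, so t[1597] = t[13] = 38.

38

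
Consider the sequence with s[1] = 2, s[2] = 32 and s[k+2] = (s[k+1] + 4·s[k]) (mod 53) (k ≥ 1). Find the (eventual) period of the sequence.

26

Listing terms: s[1] = 2, s[2] = 32, s[3] = 40, s[4] = 9, s[5] = 10, s[6] = 46, s[7] = 33, s[8] = 5, s[9] = 31, s[10] = 51, s[11] = 16, s[12] = 8, s[13] = 19, s[14] = 51, s[15] = 21, s[16] = 13, s[17] = 44, s[18] = 43, s[19] = 7, s[20] = 20, s[21] = 48, s[22] = 22, s[23] = 2, s[24] = 37, s[25] = 45, s[26] = 34, s[27] = 2, s[28] = 32.
Since (s[27], s[28]) = (s[1], s[2]) = (2, 32) (two consecutive terms determine the rest), the sequence is periodic with period 26.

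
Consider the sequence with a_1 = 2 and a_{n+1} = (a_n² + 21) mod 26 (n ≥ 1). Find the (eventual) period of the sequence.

6

a_1 = 2, a_2 = 25, a_3 = 22, a_4 = 11, a_5 = 12, a_6 = 9, a_7 = 24, a_8 = 25.
Since a_8 = a_2 = 25, the sequence is eventually periodic: after a pre-period of length 1 it cycles with period 6.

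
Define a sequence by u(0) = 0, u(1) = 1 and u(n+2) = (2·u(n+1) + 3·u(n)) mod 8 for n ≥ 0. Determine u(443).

7

We have u(0) = 0,  u(1) = 1,  u(2) = 2,  u(3) = 7,  u(4) = 4,  u(5) = 5,  u(6) = 6,  u(7) = 3,  u(8) = 0,  u(9) = 1.
Since (u(8), u(9)) = (u(0), u(1)) = (0, 1) (two consecutive terms determine the rest), the sequence is periodic with period 8.
So u(443) = u(0 + ((443-0) mod 8)) = u(3) = 7.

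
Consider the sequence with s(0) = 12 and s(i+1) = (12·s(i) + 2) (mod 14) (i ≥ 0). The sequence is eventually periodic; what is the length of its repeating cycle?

Computing terms: s(0) = 12,  s(1) = 6,  s(2) = 4,  s(3) = 8,  s(4) = 0,  s(5) = 2,  s(6) = 12.
Since s(6) = s(0) = 12, the sequence is periodic with period 6.

6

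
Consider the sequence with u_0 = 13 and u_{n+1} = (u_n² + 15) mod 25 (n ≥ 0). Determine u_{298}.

We have u_0 = 13, u_1 = 9, u_2 = 21, u_3 = 6, u_4 = 1, u_5 = 16, u_6 = 21.
Since u_6 = u_2 = 21, the sequence is eventually periodic: after a pre-period of length 2 it cycles with period 4.
For n ≥ 2, u_n depends only on (n - 2) mod 4. (298 - 2) mod 4 = 0, so u_{298} = u_2 = 21.

21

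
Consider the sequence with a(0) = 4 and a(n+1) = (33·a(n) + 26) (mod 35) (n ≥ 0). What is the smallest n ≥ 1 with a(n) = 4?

4

Listing terms: a(0) = 4, a(1) = 18, a(2) = 25, a(3) = 11, a(4) = 4.
The sequence repeats with period 4.
The value 4 next appears (with n ≥ 1) at a(4).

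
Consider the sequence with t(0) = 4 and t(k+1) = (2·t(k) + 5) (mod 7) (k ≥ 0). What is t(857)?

3

Listing terms: t(0) = 4,  t(1) = 6,  t(2) = 3,  t(3) = 4.
Since t(3) = t(0) = 4, the sequence is periodic with period 3.
So t(857) = t(0 + ((857-0) mod 3)) = t(2) = 3.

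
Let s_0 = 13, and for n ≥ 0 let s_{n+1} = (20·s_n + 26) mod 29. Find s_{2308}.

26

s_0 = 13; s_1 = 25; s_2 = 4; s_3 = 19; s_4 = 0; s_5 = 26; s_6 = 24; s_7 = 13.
Since s_7 = s_0 = 13, the sequence is periodic with period 7.
(2308 - 0) mod 7 = 5, so s_{2308} = s_5 = 26.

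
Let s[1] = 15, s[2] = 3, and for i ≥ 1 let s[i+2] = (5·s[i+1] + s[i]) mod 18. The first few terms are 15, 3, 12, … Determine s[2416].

We have s[1] = 15; s[2] = 3; s[3] = 12; s[4] = 9; s[5] = 3; s[6] = 6; s[7] = 15; s[8] = 9; s[9] = 6; s[10] = 3; s[11] = 3; s[12] = 0; s[13] = 3; s[14] = 15; s[15] = 6; s[16] = 9; s[17] = 15; s[18] = 12; s[19] = 3; s[20] = 9; s[21] = 12; s[22] = 15; s[23] = 15; s[24] = 0; s[25] = 15; s[26] = 3.
The sequence repeats with period 24.
So s[2416] = s[1 + ((2416-1) mod 24)] = s[16] = 9.

9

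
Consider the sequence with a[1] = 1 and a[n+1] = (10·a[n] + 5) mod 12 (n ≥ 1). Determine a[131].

a[1] = 1,  a[2] = 3,  a[3] = 11,  a[4] = 7,  a[5] = 3.
Since a[5] = a[2] = 3, the sequence is eventually periodic: after a pre-period of length 1 it cycles with period 3.
For n ≥ 2, a[n] depends only on (n - 2) mod 3. (131 - 2) mod 3 = 0, so a[131] = a[2] = 3.

3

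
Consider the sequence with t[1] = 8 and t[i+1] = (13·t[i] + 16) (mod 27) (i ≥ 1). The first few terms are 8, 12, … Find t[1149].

13

We have t[1] = 8, t[2] = 12, t[3] = 10, t[4] = 11, t[5] = 24, t[6] = 4, t[7] = 14, t[8] = 9, t[9] = 25, t[10] = 17, t[11] = 21, t[12] = 19, t[13] = 20, t[14] = 6, t[15] = 13, t[16] = 23, t[17] = 18, t[18] = 7, t[19] = 26, t[20] = 3, t[21] = 1, t[22] = 2, t[23] = 15, t[24] = 22, t[25] = 5, t[26] = 0, t[27] = 16, t[28] = 8.
The sequence repeats with period 27.
So t[1149] = t[1 + ((1149-1) mod 27)] = t[15] = 13.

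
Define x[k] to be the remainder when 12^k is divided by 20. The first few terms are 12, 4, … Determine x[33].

12

x[1] = 12,  x[2] = 4,  x[3] = 8,  x[4] = 16,  x[5] = 12.
Since x[5] = x[1] = 12, the sequence is periodic with period 4.
(33 - 1) mod 4 = 0, so x[33] = x[1] = 12.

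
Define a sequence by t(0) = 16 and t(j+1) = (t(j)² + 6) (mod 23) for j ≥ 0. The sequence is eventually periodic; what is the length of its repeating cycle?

t(0) = 16,  t(1) = 9,  t(2) = 18,  t(3) = 8,  t(4) = 1,  t(5) = 7,  t(6) = 9.
Since t(6) = t(1) = 9, the sequence is eventually periodic: after a pre-period of length 1 it cycles with period 5.

5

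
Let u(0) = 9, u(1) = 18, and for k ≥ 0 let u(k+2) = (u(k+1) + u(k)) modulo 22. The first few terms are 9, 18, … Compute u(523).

12

Listing terms: u(0) = 9,  u(1) = 18,  u(2) = 5,  u(3) = 1,  u(4) = 6,  u(5) = 7,  u(6) = 13,  u(7) = 20,  u(8) = 11,  u(9) = 9,  u(10) = 20,  u(11) = 7,  u(12) = 5,  u(13) = 12,  u(14) = 17,  u(15) = 7,  u(16) = 2,  u(17) = 9,  u(18) = 11,  u(19) = 20,  u(20) = 9,  u(21) = 7,  u(22) = 16,  u(23) = 1,  u(24) = 17,  u(25) = 18,  u(26) = 13,  u(27) = 9,  u(28) = 0,  u(29) = 9,  u(30) = 9,  u(31) = 18.
Since (u(30), u(31)) = (u(0), u(1)) = (9, 18) (two consecutive terms determine the rest), the sequence is periodic with period 30.
So u(523) = u(0 + ((523-0) mod 30)) = u(13) = 12.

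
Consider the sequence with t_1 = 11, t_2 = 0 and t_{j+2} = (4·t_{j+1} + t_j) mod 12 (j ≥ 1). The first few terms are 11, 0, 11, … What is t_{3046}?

Listing terms: t_1 = 11; t_2 = 0; t_3 = 11; t_4 = 8; t_5 = 7; t_6 = 0; t_7 = 7; t_8 = 4; t_9 = 11; t_{10} = 0.
The sequence repeats with period 8.
So t_{3046} = t_{1 + ((3046-1) mod 8)} = t_6 = 0.

0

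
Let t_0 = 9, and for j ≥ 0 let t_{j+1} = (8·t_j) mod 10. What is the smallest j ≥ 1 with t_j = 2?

1

Computing terms: t_0 = 9,  t_1 = 2,  t_2 = 6,  t_3 = 8,  t_4 = 4,  t_5 = 2.
Since t_5 = t_1 = 2, the sequence is eventually periodic: after a pre-period of length 1 it cycles with period 4.
The value 2 first appears (with j ≥ 1) at t_1.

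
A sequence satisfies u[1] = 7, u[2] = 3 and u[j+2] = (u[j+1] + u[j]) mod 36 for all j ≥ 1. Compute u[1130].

3

Computing terms: u[1] = 7, u[2] = 3, u[3] = 10, u[4] = 13, u[5] = 23, u[6] = 0, u[7] = 23, u[8] = 23, u[9] = 10, u[10] = 33, u[11] = 7, u[12] = 4, u[13] = 11, u[14] = 15, u[15] = 26, u[16] = 5, u[17] = 31, u[18] = 0, u[19] = 31, u[20] = 31, u[21] = 26, u[22] = 21, u[23] = 11, u[24] = 32, u[25] = 7, u[26] = 3.
The sequence repeats with period 24.
(1130 - 1) mod 24 = 1, so u[1130] = u[2] = 3.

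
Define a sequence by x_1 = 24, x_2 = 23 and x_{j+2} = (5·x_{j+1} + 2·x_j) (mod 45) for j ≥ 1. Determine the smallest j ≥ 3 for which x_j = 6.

Computing terms: x_1 = 24,  x_2 = 23,  x_3 = 28,  x_4 = 6,  x_5 = 41,  x_6 = 37,  x_7 = 42,  x_8 = 14,  x_9 = 19,  x_{10} = 33,  x_{11} = 23,  x_{12} = 1,  x_{13} = 6,  x_{14} = 32,  x_{15} = 37,  x_{16} = 24,  x_{17} = 14,  x_{18} = 28,  x_{19} = 33,  x_{20} = 41,  x_{21} = 1,  x_{22} = 42,  x_{23} = 32,  x_{24} = 19,  x_{25} = 24,  x_{26} = 23.
The sequence repeats with period 24.
The value 6 first appears (with j ≥ 3) at x_4.

4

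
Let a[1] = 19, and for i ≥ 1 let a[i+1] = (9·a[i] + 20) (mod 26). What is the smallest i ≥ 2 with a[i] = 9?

2

Computing terms: a[1] = 19,  a[2] = 9,  a[3] = 23,  a[4] = 19.
Since a[4] = a[1] = 19, the sequence is periodic with period 3.
The value 9 first appears (with i ≥ 2) at a[2].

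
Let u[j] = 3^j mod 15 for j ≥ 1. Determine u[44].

Listing terms: u[1] = 3; u[2] = 9; u[3] = 12; u[4] = 6; u[5] = 3.
The sequence repeats with period 4.
So u[44] = u[1 + ((44-1) mod 4)] = u[4] = 6.

6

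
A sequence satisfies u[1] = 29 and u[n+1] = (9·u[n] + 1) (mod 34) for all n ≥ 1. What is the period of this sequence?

8

Computing terms: u[1] = 29, u[2] = 24, u[3] = 13, u[4] = 16, u[5] = 9, u[6] = 14, u[7] = 25, u[8] = 22, u[9] = 29.
The sequence repeats with period 8.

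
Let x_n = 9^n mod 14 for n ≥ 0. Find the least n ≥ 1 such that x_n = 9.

Computing terms: x_0 = 1; x_1 = 9; x_2 = 11; x_3 = 1.
The sequence repeats with period 3.
The value 9 first appears (with n ≥ 1) at x_1.

1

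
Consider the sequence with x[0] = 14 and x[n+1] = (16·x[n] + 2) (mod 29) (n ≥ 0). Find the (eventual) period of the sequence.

We have x[0] = 14,  x[1] = 23,  x[2] = 22,  x[3] = 6,  x[4] = 11,  x[5] = 4,  x[6] = 8,  x[7] = 14.
The sequence repeats with period 7.

7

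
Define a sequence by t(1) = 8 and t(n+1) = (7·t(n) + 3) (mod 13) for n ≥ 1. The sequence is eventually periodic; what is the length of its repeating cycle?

t(1) = 8; t(2) = 7; t(3) = 0; t(4) = 3; t(5) = 11; t(6) = 2; t(7) = 4; t(8) = 5; t(9) = 12; t(10) = 9; t(11) = 1; t(12) = 10; t(13) = 8.
Since t(13) = t(1) = 8, the sequence is periodic with period 12.

12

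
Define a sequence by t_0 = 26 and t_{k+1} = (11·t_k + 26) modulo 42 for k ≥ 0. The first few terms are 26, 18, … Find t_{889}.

t_0 = 26; t_1 = 18; t_2 = 14; t_3 = 12; t_4 = 32; t_5 = 0; t_6 = 26.
The sequence repeats with period 6.
(889 - 0) mod 6 = 1, so t_{889} = t_1 = 18.

18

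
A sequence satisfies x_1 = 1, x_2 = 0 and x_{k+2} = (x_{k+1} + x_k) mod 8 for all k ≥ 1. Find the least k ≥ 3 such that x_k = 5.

Computing terms: x_1 = 1; x_2 = 0; x_3 = 1; x_4 = 1; x_5 = 2; x_6 = 3; x_7 = 5; x_8 = 0; x_9 = 5; x_{10} = 5; x_{11} = 2; x_{12} = 7; x_{13} = 1; x_{14} = 0.
Since (x_{13}, x_{14}) = (x_1, x_2) = (1, 0) (two consecutive terms determine the rest), the sequence is periodic with period 12.
The value 5 first appears (with k ≥ 3) at x_7.

7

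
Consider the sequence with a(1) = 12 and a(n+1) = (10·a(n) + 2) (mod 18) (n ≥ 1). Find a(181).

12

a(1) = 12, a(2) = 14, a(3) = 16, a(4) = 0, a(5) = 2, a(6) = 4, a(7) = 6, a(8) = 8, a(9) = 10, a(10) = 12.
The sequence repeats with period 9.
(181 - 1) mod 9 = 0, so a(181) = a(1) = 12.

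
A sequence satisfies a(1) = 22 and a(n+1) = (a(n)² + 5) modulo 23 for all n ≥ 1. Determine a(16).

7

We have a(1) = 22, a(2) = 6, a(3) = 18, a(4) = 7, a(5) = 8, a(6) = 0, a(7) = 5, a(8) = 7.
Since a(8) = a(4) = 7, the sequence is eventually periodic: after a pre-period of length 3 it cycles with period 4.
For n ≥ 4, a(n) depends only on (n - 4) mod 4. (16 - 4) mod 4 = 0, so a(16) = a(4) = 7.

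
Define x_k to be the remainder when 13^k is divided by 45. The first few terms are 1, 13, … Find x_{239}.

7

Listing terms: x_0 = 1, x_1 = 13, x_2 = 34, x_3 = 37, x_4 = 31, x_5 = 43, x_6 = 19, x_7 = 22, x_8 = 16, x_9 = 28, x_{10} = 4, x_{11} = 7, x_{12} = 1.
The sequence repeats with period 12.
So x_{239} = x_{0 + ((239-0) mod 12)} = x_{11} = 7.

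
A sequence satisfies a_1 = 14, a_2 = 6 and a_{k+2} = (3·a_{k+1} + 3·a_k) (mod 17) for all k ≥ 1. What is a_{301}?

13

Computing terms: a_1 = 14,  a_2 = 6,  a_3 = 9,  a_4 = 11,  a_5 = 9,  a_6 = 9,  a_7 = 3,  a_8 = 2,  a_9 = 15,  a_{10} = 0,  a_{11} = 11,  a_{12} = 16,  a_{13} = 13,  a_{14} = 2,  a_{15} = 11,  a_{16} = 5,  a_{17} = 14,  a_{18} = 6.
Since (a_{17}, a_{18}) = (a_1, a_2) = (14, 6) (two consecutive terms determine the rest), the sequence is periodic with period 16.
So a_{301} = a_{1 + ((301-1) mod 16)} = a_{13} = 13.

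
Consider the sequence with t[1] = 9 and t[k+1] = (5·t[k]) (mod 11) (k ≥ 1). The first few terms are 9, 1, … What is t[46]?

9

We have t[1] = 9; t[2] = 1; t[3] = 5; t[4] = 3; t[5] = 4; t[6] = 9.
The sequence repeats with period 5.
(46 - 1) mod 5 = 0, so t[46] = t[1] = 9.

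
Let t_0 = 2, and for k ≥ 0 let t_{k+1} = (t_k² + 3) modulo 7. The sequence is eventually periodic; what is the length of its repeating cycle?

3

Computing terms: t_0 = 2, t_1 = 0, t_2 = 3, t_3 = 5, t_4 = 0.
Since t_4 = t_1 = 0, the sequence is eventually periodic: after a pre-period of length 1 it cycles with period 3.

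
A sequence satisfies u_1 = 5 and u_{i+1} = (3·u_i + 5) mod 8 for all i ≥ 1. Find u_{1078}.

u_1 = 5; u_2 = 4; u_3 = 1; u_4 = 0; u_5 = 5.
The sequence repeats with period 4.
(1078 - 1) mod 4 = 1, so u_{1078} = u_2 = 4.

4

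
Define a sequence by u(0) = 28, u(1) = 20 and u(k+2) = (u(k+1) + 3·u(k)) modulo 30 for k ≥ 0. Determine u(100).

u(0) = 28, u(1) = 20, u(2) = 14, u(3) = 14, u(4) = 26, u(5) = 8, u(6) = 26, u(7) = 20, u(8) = 8, u(9) = 8, u(10) = 2, u(11) = 26, u(12) = 2, u(13) = 20, u(14) = 26, u(15) = 26, u(16) = 14, u(17) = 2, u(18) = 14, u(19) = 20, u(20) = 2, u(21) = 2, u(22) = 8, u(23) = 14, u(24) = 8, u(25) = 20, u(26) = 14.
Since (u(25), u(26)) = (u(1), u(2)) = (20, 14) (two consecutive terms determine the rest), the sequence is eventually periodic: after a pre-period of length 1 it cycles with period 24.
For k ≥ 1, u(k) depends only on (k - 1) mod 24. (100 - 1) mod 24 = 3, so u(100) = u(4) = 26.

26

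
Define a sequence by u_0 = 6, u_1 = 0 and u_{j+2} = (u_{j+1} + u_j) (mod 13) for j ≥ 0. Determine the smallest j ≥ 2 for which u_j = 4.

6

We have u_0 = 6,  u_1 = 0,  u_2 = 6,  u_3 = 6,  u_4 = 12,  u_5 = 5,  u_6 = 4,  u_7 = 9,  u_8 = 0,  u_9 = 9,  u_{10} = 9,  u_{11} = 5,  u_{12} = 1,  u_{13} = 6,  u_{14} = 7,  u_{15} = 0,  u_{16} = 7,  u_{17} = 7,  u_{18} = 1,  u_{19} = 8,  u_{20} = 9,  u_{21} = 4,  u_{22} = 0,  u_{23} = 4,  u_{24} = 4,  u_{25} = 8,  u_{26} = 12,  u_{27} = 7,  u_{28} = 6,  u_{29} = 0.
The sequence repeats with period 28.
The value 4 first appears (with j ≥ 2) at u_6.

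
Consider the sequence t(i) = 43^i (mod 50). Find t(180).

1

We have t(0) = 1; t(1) = 43; t(2) = 49; t(3) = 7; t(4) = 1.
Since t(4) = t(0) = 1, the sequence is periodic with period 4.
So t(180) = t(0 + ((180-0) mod 4)) = t(0) = 1.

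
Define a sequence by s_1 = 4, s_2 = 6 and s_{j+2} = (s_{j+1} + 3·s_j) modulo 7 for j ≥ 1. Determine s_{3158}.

We have s_1 = 4,  s_2 = 6,  s_3 = 4,  s_4 = 1,  s_5 = 6,  s_6 = 2,  s_7 = 6,  s_8 = 5,  s_9 = 2,  s_{10} = 3,  s_{11} = 2,  s_{12} = 4,  s_{13} = 3,  s_{14} = 1,  s_{15} = 3,  s_{16} = 6,  s_{17} = 1,  s_{18} = 5,  s_{19} = 1,  s_{20} = 2,  s_{21} = 5,  s_{22} = 4,  s_{23} = 5,  s_{24} = 3,  s_{25} = 4,  s_{26} = 6.
Since (s_{25}, s_{26}) = (s_1, s_2) = (4, 6) (two consecutive terms determine the rest), the sequence is periodic with period 24.
So s_{3158} = s_{1 + ((3158-1) mod 24)} = s_{14} = 1.

1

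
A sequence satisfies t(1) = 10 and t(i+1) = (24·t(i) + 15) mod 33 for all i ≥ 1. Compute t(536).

Computing terms: t(1) = 10, t(2) = 24, t(3) = 30, t(4) = 9, t(5) = 0, t(6) = 15, t(7) = 12, t(8) = 6, t(9) = 27, t(10) = 3, t(11) = 21, t(12) = 24.
Since t(12) = t(2) = 24, the sequence is eventually periodic: after a pre-period of length 1 it cycles with period 10.
For i ≥ 2, t(i) depends only on (i - 2) mod 10. (536 - 2) mod 10 = 4, so t(536) = t(6) = 15.

15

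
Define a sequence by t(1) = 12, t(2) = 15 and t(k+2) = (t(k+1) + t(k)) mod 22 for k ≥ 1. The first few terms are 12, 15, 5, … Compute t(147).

15

Computing terms: t(1) = 12, t(2) = 15, t(3) = 5, t(4) = 20, t(5) = 3, t(6) = 1, t(7) = 4, t(8) = 5, t(9) = 9, t(10) = 14, t(11) = 1, t(12) = 15, t(13) = 16, t(14) = 9, t(15) = 3, t(16) = 12, t(17) = 15.
The sequence repeats with period 15.
(147 - 1) mod 15 = 11, so t(147) = t(12) = 15.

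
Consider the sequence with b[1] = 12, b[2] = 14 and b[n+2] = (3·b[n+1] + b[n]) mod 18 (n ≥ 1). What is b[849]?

0

b[1] = 12, b[2] = 14, b[3] = 0, b[4] = 14, b[5] = 6, b[6] = 14, b[7] = 12, b[8] = 14.
Since (b[7], b[8]) = (b[1], b[2]) = (12, 14) (two consecutive terms determine the rest), the sequence is periodic with period 6.
So b[849] = b[1 + ((849-1) mod 6)] = b[3] = 0.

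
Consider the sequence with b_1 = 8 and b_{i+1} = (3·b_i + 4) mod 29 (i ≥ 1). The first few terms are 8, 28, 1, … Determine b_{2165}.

10

Computing terms: b_1 = 8,  b_2 = 28,  b_3 = 1,  b_4 = 7,  b_5 = 25,  b_6 = 21,  b_7 = 9,  b_8 = 2,  b_9 = 10,  b_{10} = 5,  b_{11} = 19,  b_{12} = 3,  b_{13} = 13,  b_{14} = 14,  b_{15} = 17,  b_{16} = 26,  b_{17} = 24,  b_{18} = 18,  b_{19} = 0,  b_{20} = 4,  b_{21} = 16,  b_{22} = 23,  b_{23} = 15,  b_{24} = 20,  b_{25} = 6,  b_{26} = 22,  b_{27} = 12,  b_{28} = 11,  b_{29} = 8.
Since b_{29} = b_1 = 8, the sequence is periodic with period 28.
So b_{2165} = b_{1 + ((2165-1) mod 28)} = b_9 = 10.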